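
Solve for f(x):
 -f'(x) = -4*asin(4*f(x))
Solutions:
 Integral(1/asin(4*_y), (_y, f(x))) = C1 + 4*x


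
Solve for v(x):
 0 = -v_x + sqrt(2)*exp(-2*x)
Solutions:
 v(x) = C1 - sqrt(2)*exp(-2*x)/2


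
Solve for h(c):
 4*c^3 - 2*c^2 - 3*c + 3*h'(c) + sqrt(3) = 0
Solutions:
 h(c) = C1 - c^4/3 + 2*c^3/9 + c^2/2 - sqrt(3)*c/3


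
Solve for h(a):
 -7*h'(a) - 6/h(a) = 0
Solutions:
 h(a) = -sqrt(C1 - 84*a)/7
 h(a) = sqrt(C1 - 84*a)/7


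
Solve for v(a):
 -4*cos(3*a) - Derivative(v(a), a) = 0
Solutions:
 v(a) = C1 - 4*sin(3*a)/3


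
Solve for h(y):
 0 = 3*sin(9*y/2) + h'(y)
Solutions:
 h(y) = C1 + 2*cos(9*y/2)/3


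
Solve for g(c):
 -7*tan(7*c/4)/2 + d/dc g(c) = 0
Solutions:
 g(c) = C1 - 2*log(cos(7*c/4))


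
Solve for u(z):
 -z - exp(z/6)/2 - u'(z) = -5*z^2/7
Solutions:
 u(z) = C1 + 5*z^3/21 - z^2/2 - 3*exp(z/6)


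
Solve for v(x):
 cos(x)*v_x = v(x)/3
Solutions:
 v(x) = C1*(sin(x) + 1)^(1/6)/(sin(x) - 1)^(1/6)


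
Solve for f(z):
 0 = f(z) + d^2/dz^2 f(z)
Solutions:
 f(z) = C1*sin(z) + C2*cos(z)


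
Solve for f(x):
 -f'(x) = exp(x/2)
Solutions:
 f(x) = C1 - 2*exp(x/2)


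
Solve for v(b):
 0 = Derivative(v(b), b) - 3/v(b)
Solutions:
 v(b) = -sqrt(C1 + 6*b)
 v(b) = sqrt(C1 + 6*b)


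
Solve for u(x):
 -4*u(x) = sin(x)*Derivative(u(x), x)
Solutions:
 u(x) = C1*(cos(x)^2 + 2*cos(x) + 1)/(cos(x)^2 - 2*cos(x) + 1)


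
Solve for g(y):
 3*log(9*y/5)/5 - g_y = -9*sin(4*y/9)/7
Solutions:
 g(y) = C1 + 3*y*log(y)/5 - 3*y*log(5)/5 - 3*y/5 + 6*y*log(3)/5 - 81*cos(4*y/9)/28


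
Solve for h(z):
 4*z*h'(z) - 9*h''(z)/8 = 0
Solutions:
 h(z) = C1 + C2*erfi(4*z/3)


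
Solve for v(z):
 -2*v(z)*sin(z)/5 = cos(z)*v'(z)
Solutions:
 v(z) = C1*cos(z)^(2/5)


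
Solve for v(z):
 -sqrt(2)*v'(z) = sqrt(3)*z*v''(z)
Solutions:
 v(z) = C1 + C2*z^(1 - sqrt(6)/3)


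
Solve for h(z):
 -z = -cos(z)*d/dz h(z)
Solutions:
 h(z) = C1 + Integral(z/cos(z), z)


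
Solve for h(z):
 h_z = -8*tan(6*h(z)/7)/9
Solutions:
 h(z) = -7*asin(C1*exp(-16*z/21))/6 + 7*pi/6
 h(z) = 7*asin(C1*exp(-16*z/21))/6


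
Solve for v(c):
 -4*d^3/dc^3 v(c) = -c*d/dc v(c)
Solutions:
 v(c) = C1 + Integral(C2*airyai(2^(1/3)*c/2) + C3*airybi(2^(1/3)*c/2), c)


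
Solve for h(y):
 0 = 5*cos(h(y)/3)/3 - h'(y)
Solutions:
 -5*y/3 - 3*log(sin(h(y)/3) - 1)/2 + 3*log(sin(h(y)/3) + 1)/2 = C1


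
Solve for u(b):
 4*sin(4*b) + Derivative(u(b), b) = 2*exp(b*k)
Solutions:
 u(b) = C1 + cos(4*b) + 2*exp(b*k)/k


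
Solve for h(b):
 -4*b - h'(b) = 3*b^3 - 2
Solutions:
 h(b) = C1 - 3*b^4/4 - 2*b^2 + 2*b


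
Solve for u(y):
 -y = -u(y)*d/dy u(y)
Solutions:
 u(y) = -sqrt(C1 + y^2)
 u(y) = sqrt(C1 + y^2)


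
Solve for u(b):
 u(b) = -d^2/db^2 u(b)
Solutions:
 u(b) = C1*sin(b) + C2*cos(b)


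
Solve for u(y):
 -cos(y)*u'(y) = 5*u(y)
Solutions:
 u(y) = C1*sqrt(sin(y) - 1)*(sin(y)^2 - 2*sin(y) + 1)/(sqrt(sin(y) + 1)*(sin(y)^2 + 2*sin(y) + 1))


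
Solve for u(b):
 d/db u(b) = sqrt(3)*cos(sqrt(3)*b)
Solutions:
 u(b) = C1 + sin(sqrt(3)*b)


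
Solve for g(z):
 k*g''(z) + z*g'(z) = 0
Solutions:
 g(z) = C1 + C2*sqrt(k)*erf(sqrt(2)*z*sqrt(1/k)/2)


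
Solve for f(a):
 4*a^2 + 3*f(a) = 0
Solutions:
 f(a) = -4*a^2/3


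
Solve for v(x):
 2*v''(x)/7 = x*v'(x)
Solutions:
 v(x) = C1 + C2*erfi(sqrt(7)*x/2)


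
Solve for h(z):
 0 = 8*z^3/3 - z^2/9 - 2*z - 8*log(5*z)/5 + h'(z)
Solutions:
 h(z) = C1 - 2*z^4/3 + z^3/27 + z^2 + 8*z*log(z)/5 - 8*z/5 + 8*z*log(5)/5


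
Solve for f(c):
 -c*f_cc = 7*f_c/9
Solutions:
 f(c) = C1 + C2*c^(2/9)


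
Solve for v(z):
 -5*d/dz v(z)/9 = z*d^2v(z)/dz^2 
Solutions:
 v(z) = C1 + C2*z^(4/9)


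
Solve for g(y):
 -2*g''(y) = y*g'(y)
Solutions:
 g(y) = C1 + C2*erf(y/2)


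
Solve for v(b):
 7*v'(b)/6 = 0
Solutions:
 v(b) = C1


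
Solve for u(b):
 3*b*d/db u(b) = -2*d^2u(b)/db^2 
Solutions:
 u(b) = C1 + C2*erf(sqrt(3)*b/2)


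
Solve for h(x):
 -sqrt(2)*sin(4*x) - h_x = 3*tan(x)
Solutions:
 h(x) = C1 + 3*log(cos(x)) + sqrt(2)*cos(4*x)/4


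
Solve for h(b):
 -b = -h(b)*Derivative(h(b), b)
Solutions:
 h(b) = -sqrt(C1 + b^2)
 h(b) = sqrt(C1 + b^2)


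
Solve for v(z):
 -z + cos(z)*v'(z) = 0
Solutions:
 v(z) = C1 + Integral(z/cos(z), z)


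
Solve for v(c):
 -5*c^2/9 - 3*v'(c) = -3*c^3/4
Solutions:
 v(c) = C1 + c^4/16 - 5*c^3/81


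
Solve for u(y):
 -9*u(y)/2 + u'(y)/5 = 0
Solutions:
 u(y) = C1*exp(45*y/2)


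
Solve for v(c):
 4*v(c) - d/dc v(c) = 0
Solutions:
 v(c) = C1*exp(4*c)


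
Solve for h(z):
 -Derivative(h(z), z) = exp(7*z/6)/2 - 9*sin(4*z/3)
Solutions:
 h(z) = C1 - 3*exp(7*z/6)/7 - 27*cos(4*z/3)/4


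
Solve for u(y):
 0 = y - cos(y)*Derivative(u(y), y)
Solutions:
 u(y) = C1 + Integral(y/cos(y), y)


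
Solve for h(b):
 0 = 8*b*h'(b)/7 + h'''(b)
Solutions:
 h(b) = C1 + Integral(C2*airyai(-2*7^(2/3)*b/7) + C3*airybi(-2*7^(2/3)*b/7), b)


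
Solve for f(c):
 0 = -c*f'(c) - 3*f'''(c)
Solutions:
 f(c) = C1 + Integral(C2*airyai(-3^(2/3)*c/3) + C3*airybi(-3^(2/3)*c/3), c)


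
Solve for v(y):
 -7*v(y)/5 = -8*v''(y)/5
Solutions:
 v(y) = C1*exp(-sqrt(14)*y/4) + C2*exp(sqrt(14)*y/4)


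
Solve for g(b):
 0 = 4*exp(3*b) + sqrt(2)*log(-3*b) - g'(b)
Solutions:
 g(b) = C1 + sqrt(2)*b*log(-b) + sqrt(2)*b*(-1 + log(3)) + 4*exp(3*b)/3


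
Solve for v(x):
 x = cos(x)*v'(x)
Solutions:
 v(x) = C1 + Integral(x/cos(x), x)


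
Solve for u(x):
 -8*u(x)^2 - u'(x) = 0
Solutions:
 u(x) = 1/(C1 + 8*x)


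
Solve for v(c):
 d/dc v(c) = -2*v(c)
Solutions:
 v(c) = C1*exp(-2*c)


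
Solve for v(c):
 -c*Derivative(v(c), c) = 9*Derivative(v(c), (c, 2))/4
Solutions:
 v(c) = C1 + C2*erf(sqrt(2)*c/3)


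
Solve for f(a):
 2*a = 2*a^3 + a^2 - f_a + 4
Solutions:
 f(a) = C1 + a^4/2 + a^3/3 - a^2 + 4*a


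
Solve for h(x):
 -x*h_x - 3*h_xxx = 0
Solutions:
 h(x) = C1 + Integral(C2*airyai(-3^(2/3)*x/3) + C3*airybi(-3^(2/3)*x/3), x)


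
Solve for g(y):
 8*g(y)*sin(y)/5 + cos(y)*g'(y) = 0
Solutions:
 g(y) = C1*cos(y)^(8/5)


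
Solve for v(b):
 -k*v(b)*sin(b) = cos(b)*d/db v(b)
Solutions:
 v(b) = C1*exp(k*log(cos(b)))


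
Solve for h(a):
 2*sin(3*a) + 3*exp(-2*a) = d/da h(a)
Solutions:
 h(a) = C1 - 2*cos(3*a)/3 - 3*exp(-2*a)/2


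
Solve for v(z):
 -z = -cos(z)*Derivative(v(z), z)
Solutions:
 v(z) = C1 + Integral(z/cos(z), z)


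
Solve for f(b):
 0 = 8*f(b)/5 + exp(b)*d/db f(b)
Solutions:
 f(b) = C1*exp(8*exp(-b)/5)


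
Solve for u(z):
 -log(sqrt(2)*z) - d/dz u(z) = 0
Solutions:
 u(z) = C1 - z*log(z) - z*log(2)/2 + z


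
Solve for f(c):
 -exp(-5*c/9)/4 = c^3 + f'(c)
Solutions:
 f(c) = C1 - c^4/4 + 9*exp(-5*c/9)/20


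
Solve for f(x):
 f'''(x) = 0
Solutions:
 f(x) = C1 + C2*x + C3*x^2


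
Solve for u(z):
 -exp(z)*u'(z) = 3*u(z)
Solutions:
 u(z) = C1*exp(3*exp(-z))


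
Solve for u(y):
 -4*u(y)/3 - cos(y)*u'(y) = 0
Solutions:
 u(y) = C1*(sin(y) - 1)^(2/3)/(sin(y) + 1)^(2/3)


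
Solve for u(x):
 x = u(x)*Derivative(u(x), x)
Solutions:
 u(x) = -sqrt(C1 + x^2)
 u(x) = sqrt(C1 + x^2)


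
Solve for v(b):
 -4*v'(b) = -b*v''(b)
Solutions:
 v(b) = C1 + C2*b^5


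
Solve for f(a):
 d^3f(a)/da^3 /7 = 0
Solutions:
 f(a) = C1 + C2*a + C3*a^2


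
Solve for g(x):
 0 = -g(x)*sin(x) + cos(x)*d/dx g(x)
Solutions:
 g(x) = C1/cos(x)


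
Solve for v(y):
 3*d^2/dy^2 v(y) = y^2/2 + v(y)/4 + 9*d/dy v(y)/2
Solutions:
 v(y) = C1*exp(y*(9 - sqrt(93))/12) + C2*exp(y*(9 + sqrt(93))/12) - 2*y^2 + 72*y - 1344


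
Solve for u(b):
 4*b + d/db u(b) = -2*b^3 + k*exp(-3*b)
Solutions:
 u(b) = C1 - b^4/2 - 2*b^2 - k*exp(-3*b)/3


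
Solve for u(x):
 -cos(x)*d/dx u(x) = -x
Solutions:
 u(x) = C1 + Integral(x/cos(x), x)


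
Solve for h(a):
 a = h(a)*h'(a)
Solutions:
 h(a) = -sqrt(C1 + a^2)
 h(a) = sqrt(C1 + a^2)


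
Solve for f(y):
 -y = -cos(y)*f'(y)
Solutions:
 f(y) = C1 + Integral(y/cos(y), y)


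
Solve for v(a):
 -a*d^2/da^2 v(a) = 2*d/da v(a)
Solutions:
 v(a) = C1 + C2/a


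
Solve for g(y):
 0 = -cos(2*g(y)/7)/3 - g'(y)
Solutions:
 y/3 - 7*log(sin(2*g(y)/7) - 1)/4 + 7*log(sin(2*g(y)/7) + 1)/4 = C1


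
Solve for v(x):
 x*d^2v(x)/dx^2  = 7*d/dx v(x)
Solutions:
 v(x) = C1 + C2*x^8


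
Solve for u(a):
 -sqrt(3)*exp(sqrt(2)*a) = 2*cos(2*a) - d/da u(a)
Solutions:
 u(a) = C1 + sqrt(6)*exp(sqrt(2)*a)/2 + sin(2*a)


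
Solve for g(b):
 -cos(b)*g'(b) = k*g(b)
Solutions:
 g(b) = C1*exp(k*(log(sin(b) - 1) - log(sin(b) + 1))/2)


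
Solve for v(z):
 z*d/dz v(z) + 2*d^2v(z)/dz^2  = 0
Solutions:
 v(z) = C1 + C2*erf(z/2)


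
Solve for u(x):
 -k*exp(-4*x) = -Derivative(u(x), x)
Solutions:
 u(x) = C1 - k*exp(-4*x)/4


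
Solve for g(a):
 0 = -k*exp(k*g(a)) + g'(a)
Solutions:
 g(a) = Piecewise((log(-1/(C1*k + a*k^2))/k, Ne(k, 0)), (nan, True))
 g(a) = Piecewise((C1 + a*k, Eq(k, 0)), (nan, True))


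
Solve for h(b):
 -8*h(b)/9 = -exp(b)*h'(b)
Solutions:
 h(b) = C1*exp(-8*exp(-b)/9)


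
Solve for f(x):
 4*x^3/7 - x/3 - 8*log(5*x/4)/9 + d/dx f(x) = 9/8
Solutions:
 f(x) = C1 - x^4/7 + x^2/6 + 8*x*log(x)/9 - 16*x*log(2)/9 + 17*x/72 + 8*x*log(5)/9


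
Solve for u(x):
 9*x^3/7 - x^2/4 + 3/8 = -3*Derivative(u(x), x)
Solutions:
 u(x) = C1 - 3*x^4/28 + x^3/36 - x/8


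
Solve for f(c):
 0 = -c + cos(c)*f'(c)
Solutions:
 f(c) = C1 + Integral(c/cos(c), c)


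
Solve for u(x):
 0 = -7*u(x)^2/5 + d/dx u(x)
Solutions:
 u(x) = -5/(C1 + 7*x)


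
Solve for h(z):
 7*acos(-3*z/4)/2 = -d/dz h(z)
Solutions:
 h(z) = C1 - 7*z*acos(-3*z/4)/2 - 7*sqrt(16 - 9*z^2)/6


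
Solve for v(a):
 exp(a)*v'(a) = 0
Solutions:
 v(a) = C1


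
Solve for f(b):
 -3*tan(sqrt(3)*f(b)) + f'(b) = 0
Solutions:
 f(b) = sqrt(3)*(pi - asin(C1*exp(3*sqrt(3)*b)))/3
 f(b) = sqrt(3)*asin(C1*exp(3*sqrt(3)*b))/3


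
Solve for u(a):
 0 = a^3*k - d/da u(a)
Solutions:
 u(a) = C1 + a^4*k/4


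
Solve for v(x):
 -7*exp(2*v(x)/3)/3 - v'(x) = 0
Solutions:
 v(x) = 3*log(-sqrt(-1/(C1 - 7*x))) - 3*log(2)/2 + 3*log(3)
 v(x) = 3*log(-1/(C1 - 7*x))/2 - 3*log(2)/2 + 3*log(3)


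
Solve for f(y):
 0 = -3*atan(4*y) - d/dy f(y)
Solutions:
 f(y) = C1 - 3*y*atan(4*y) + 3*log(16*y^2 + 1)/8


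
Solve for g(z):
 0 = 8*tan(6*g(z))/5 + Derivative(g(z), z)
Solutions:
 g(z) = -asin(C1*exp(-48*z/5))/6 + pi/6
 g(z) = asin(C1*exp(-48*z/5))/6


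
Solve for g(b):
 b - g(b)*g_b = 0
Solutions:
 g(b) = -sqrt(C1 + b^2)
 g(b) = sqrt(C1 + b^2)


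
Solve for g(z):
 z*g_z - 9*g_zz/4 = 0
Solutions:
 g(z) = C1 + C2*erfi(sqrt(2)*z/3)


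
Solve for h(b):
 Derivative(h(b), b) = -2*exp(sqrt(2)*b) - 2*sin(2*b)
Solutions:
 h(b) = C1 - sqrt(2)*exp(sqrt(2)*b) + cos(2*b)


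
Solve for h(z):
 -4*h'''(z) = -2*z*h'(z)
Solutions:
 h(z) = C1 + Integral(C2*airyai(2^(2/3)*z/2) + C3*airybi(2^(2/3)*z/2), z)


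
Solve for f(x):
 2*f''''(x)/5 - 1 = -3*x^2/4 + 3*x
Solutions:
 f(x) = C1 + C2*x + C3*x^2 + C4*x^3 - x^6/192 + x^5/16 + 5*x^4/48


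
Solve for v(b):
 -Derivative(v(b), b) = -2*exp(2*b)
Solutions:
 v(b) = C1 + exp(2*b)


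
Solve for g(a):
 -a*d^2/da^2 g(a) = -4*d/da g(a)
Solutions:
 g(a) = C1 + C2*a^5


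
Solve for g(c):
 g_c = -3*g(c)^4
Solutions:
 g(c) = (-3^(2/3) - 3*3^(1/6)*I)*(1/(C1 + 3*c))^(1/3)/6
 g(c) = (-3^(2/3) + 3*3^(1/6)*I)*(1/(C1 + 3*c))^(1/3)/6
 g(c) = (1/(C1 + 9*c))^(1/3)


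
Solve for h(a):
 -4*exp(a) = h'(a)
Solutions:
 h(a) = C1 - 4*exp(a)


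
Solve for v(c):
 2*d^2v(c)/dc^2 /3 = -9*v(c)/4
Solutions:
 v(c) = C1*sin(3*sqrt(6)*c/4) + C2*cos(3*sqrt(6)*c/4)


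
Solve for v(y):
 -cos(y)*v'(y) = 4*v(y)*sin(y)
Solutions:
 v(y) = C1*cos(y)^4


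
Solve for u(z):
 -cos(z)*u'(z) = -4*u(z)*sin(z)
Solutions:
 u(z) = C1/cos(z)^4


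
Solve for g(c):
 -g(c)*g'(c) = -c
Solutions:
 g(c) = -sqrt(C1 + c^2)
 g(c) = sqrt(C1 + c^2)


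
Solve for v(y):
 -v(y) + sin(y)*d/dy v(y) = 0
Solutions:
 v(y) = C1*sqrt(cos(y) - 1)/sqrt(cos(y) + 1)


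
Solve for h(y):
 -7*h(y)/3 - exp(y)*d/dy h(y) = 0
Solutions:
 h(y) = C1*exp(7*exp(-y)/3)


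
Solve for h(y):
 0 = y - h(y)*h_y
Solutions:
 h(y) = -sqrt(C1 + y^2)
 h(y) = sqrt(C1 + y^2)


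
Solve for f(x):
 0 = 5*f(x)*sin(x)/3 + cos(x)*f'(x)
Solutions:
 f(x) = C1*cos(x)^(5/3)


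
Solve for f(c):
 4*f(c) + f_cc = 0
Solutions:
 f(c) = C1*sin(2*c) + C2*cos(2*c)


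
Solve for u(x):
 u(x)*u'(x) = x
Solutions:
 u(x) = -sqrt(C1 + x^2)
 u(x) = sqrt(C1 + x^2)


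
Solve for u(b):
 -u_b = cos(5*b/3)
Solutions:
 u(b) = C1 - 3*sin(5*b/3)/5


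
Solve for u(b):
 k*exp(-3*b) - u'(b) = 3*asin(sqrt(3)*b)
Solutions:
 u(b) = C1 - 3*b*asin(sqrt(3)*b) - k*exp(-3*b)/3 - sqrt(3)*sqrt(1 - 3*b^2)


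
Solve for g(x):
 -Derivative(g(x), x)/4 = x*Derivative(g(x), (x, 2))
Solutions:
 g(x) = C1 + C2*x^(3/4)


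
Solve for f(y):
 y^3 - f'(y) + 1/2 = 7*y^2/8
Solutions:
 f(y) = C1 + y^4/4 - 7*y^3/24 + y/2


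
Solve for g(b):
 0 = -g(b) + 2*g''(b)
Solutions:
 g(b) = C1*exp(-sqrt(2)*b/2) + C2*exp(sqrt(2)*b/2)


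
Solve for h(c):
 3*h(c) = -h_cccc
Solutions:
 h(c) = (C1*sin(sqrt(2)*3^(1/4)*c/2) + C2*cos(sqrt(2)*3^(1/4)*c/2))*exp(-sqrt(2)*3^(1/4)*c/2) + (C3*sin(sqrt(2)*3^(1/4)*c/2) + C4*cos(sqrt(2)*3^(1/4)*c/2))*exp(sqrt(2)*3^(1/4)*c/2)


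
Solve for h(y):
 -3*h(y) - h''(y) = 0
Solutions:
 h(y) = C1*sin(sqrt(3)*y) + C2*cos(sqrt(3)*y)


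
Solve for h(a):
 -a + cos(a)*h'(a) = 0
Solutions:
 h(a) = C1 + Integral(a/cos(a), a)


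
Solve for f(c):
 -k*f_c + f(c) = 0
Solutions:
 f(c) = C1*exp(c/k)


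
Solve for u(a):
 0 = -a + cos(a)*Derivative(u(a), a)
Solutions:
 u(a) = C1 + Integral(a/cos(a), a)


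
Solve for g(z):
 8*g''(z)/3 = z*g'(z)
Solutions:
 g(z) = C1 + C2*erfi(sqrt(3)*z/4)


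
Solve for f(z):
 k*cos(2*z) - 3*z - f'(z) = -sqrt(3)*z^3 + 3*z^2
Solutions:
 f(z) = C1 + k*sin(2*z)/2 + sqrt(3)*z^4/4 - z^3 - 3*z^2/2


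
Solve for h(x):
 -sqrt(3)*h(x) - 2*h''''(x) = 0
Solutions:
 h(x) = (C1*sin(2^(1/4)*3^(1/8)*x/2) + C2*cos(2^(1/4)*3^(1/8)*x/2))*exp(-2^(1/4)*3^(1/8)*x/2) + (C3*sin(2^(1/4)*3^(1/8)*x/2) + C4*cos(2^(1/4)*3^(1/8)*x/2))*exp(2^(1/4)*3^(1/8)*x/2)


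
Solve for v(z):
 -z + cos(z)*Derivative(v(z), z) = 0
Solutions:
 v(z) = C1 + Integral(z/cos(z), z)


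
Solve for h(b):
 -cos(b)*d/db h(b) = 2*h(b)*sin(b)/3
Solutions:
 h(b) = C1*cos(b)^(2/3)


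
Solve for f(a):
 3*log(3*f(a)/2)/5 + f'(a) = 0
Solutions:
 -5*Integral(1/(-log(_y) - log(3) + log(2)), (_y, f(a)))/3 = C1 - a


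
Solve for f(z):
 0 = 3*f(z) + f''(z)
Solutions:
 f(z) = C1*sin(sqrt(3)*z) + C2*cos(sqrt(3)*z)


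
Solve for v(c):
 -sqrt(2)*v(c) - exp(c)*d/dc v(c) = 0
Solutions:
 v(c) = C1*exp(sqrt(2)*exp(-c))


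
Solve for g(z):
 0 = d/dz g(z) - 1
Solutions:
 g(z) = C1 + z


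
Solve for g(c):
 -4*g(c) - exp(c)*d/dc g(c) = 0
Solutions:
 g(c) = C1*exp(4*exp(-c))


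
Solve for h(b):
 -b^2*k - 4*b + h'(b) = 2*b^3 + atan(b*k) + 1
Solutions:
 h(b) = C1 + b^4/2 + b^3*k/3 + 2*b^2 + b + Piecewise((b*atan(b*k) - log(b^2*k^2 + 1)/(2*k), Ne(k, 0)), (0, True))


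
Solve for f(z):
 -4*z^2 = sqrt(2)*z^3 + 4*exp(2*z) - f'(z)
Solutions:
 f(z) = C1 + sqrt(2)*z^4/4 + 4*z^3/3 + 2*exp(2*z)


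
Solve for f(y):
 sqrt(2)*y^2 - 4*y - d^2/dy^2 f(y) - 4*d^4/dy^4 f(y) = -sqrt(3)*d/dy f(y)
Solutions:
 f(y) = C1 + C2*exp(sqrt(3)*y*(-(9 + sqrt(82))^(1/3) + (9 + sqrt(82))^(-1/3))/12)*sin(y*((9 + sqrt(82))^(-1/3) + (9 + sqrt(82))^(1/3))/4) + C3*exp(sqrt(3)*y*(-(9 + sqrt(82))^(1/3) + (9 + sqrt(82))^(-1/3))/12)*cos(y*((9 + sqrt(82))^(-1/3) + (9 + sqrt(82))^(1/3))/4) + C4*exp(-sqrt(3)*y*(-(9 + sqrt(82))^(1/3) + (9 + sqrt(82))^(-1/3))/6) - sqrt(6)*y^3/9 - sqrt(2)*y^2/3 + 2*sqrt(3)*y^2/3 - 2*sqrt(6)*y/9 + 4*y/3


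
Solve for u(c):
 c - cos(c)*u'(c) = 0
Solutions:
 u(c) = C1 + Integral(c/cos(c), c)


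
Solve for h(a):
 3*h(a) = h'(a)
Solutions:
 h(a) = C1*exp(3*a)


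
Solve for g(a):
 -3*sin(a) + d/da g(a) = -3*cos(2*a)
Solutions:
 g(a) = C1 - 3*sin(2*a)/2 - 3*cos(a)


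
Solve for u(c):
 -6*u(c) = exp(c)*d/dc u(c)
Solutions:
 u(c) = C1*exp(6*exp(-c))


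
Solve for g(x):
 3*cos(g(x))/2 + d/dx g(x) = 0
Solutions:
 g(x) = pi - asin((C1 + exp(3*x))/(C1 - exp(3*x)))
 g(x) = asin((C1 + exp(3*x))/(C1 - exp(3*x)))


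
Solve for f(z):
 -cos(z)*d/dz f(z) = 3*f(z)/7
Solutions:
 f(z) = C1*(sin(z) - 1)^(3/14)/(sin(z) + 1)^(3/14)


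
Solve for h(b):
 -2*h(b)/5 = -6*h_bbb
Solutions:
 h(b) = C3*exp(15^(2/3)*b/15) + (C1*sin(3^(1/6)*5^(2/3)*b/10) + C2*cos(3^(1/6)*5^(2/3)*b/10))*exp(-15^(2/3)*b/30)


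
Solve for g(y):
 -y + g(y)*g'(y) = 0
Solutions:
 g(y) = -sqrt(C1 + y^2)
 g(y) = sqrt(C1 + y^2)


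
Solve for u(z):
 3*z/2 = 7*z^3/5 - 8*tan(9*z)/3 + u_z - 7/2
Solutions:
 u(z) = C1 - 7*z^4/20 + 3*z^2/4 + 7*z/2 - 8*log(cos(9*z))/27


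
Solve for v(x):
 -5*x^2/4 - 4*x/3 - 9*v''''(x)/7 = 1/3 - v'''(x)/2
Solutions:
 v(x) = C1 + C2*x + C3*x^2 + C4*exp(7*x/18) + x^5/24 + 163*x^4/252 + 2983*x^3/441


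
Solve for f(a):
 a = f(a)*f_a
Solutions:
 f(a) = -sqrt(C1 + a^2)
 f(a) = sqrt(C1 + a^2)


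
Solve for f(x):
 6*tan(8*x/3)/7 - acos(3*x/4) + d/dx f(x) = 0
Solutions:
 f(x) = C1 + x*acos(3*x/4) - sqrt(16 - 9*x^2)/3 + 9*log(cos(8*x/3))/28


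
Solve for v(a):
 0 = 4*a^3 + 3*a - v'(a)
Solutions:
 v(a) = C1 + a^4 + 3*a^2/2


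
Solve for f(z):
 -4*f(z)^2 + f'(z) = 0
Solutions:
 f(z) = -1/(C1 + 4*z)


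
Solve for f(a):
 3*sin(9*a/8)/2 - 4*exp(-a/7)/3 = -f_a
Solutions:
 f(a) = C1 + 4*cos(9*a/8)/3 - 28*exp(-a/7)/3


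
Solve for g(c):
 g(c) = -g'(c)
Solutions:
 g(c) = C1*exp(-c)


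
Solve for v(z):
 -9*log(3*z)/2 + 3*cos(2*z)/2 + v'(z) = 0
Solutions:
 v(z) = C1 + 9*z*log(z)/2 - 9*z/2 + 9*z*log(3)/2 - 3*sin(2*z)/4


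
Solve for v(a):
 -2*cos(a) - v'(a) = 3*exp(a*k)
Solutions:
 v(a) = C1 - 2*sin(a) - 3*exp(a*k)/k


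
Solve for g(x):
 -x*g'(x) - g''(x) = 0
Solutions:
 g(x) = C1 + C2*erf(sqrt(2)*x/2)


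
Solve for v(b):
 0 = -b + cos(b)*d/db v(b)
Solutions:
 v(b) = C1 + Integral(b/cos(b), b)


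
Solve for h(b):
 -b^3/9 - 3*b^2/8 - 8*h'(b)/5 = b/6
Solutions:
 h(b) = C1 - 5*b^4/288 - 5*b^3/64 - 5*b^2/96


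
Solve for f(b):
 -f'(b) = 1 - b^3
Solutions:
 f(b) = C1 + b^4/4 - b


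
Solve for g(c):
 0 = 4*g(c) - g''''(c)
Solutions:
 g(c) = C1*exp(-sqrt(2)*c) + C2*exp(sqrt(2)*c) + C3*sin(sqrt(2)*c) + C4*cos(sqrt(2)*c)


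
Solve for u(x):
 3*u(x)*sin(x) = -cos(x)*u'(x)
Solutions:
 u(x) = C1*cos(x)^3


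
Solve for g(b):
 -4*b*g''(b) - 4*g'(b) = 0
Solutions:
 g(b) = C1 + C2*log(b)


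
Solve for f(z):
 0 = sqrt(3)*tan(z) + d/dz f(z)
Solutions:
 f(z) = C1 + sqrt(3)*log(cos(z))


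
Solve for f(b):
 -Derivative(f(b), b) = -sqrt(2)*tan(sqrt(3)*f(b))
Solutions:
 f(b) = sqrt(3)*(pi - asin(C1*exp(sqrt(6)*b)))/3
 f(b) = sqrt(3)*asin(C1*exp(sqrt(6)*b))/3


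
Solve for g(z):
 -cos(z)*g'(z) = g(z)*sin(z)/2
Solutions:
 g(z) = C1*sqrt(cos(z))


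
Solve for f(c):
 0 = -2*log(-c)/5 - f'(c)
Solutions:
 f(c) = C1 - 2*c*log(-c)/5 + 2*c/5


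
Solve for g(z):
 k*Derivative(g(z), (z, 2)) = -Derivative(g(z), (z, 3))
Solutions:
 g(z) = C1 + C2*z + C3*exp(-k*z)


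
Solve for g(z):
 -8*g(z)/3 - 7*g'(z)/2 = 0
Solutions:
 g(z) = C1*exp(-16*z/21)


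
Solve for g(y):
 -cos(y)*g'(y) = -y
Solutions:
 g(y) = C1 + Integral(y/cos(y), y)


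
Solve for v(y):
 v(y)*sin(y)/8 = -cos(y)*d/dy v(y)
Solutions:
 v(y) = C1*cos(y)^(1/8)


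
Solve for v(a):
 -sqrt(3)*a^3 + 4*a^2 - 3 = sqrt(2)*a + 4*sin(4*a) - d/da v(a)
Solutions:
 v(a) = C1 + sqrt(3)*a^4/4 - 4*a^3/3 + sqrt(2)*a^2/2 + 3*a - cos(4*a)


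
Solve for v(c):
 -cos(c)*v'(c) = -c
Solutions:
 v(c) = C1 + Integral(c/cos(c), c)


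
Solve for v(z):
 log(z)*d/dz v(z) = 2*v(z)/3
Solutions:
 v(z) = C1*exp(2*li(z)/3)


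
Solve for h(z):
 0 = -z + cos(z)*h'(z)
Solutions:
 h(z) = C1 + Integral(z/cos(z), z)


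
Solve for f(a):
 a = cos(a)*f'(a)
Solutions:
 f(a) = C1 + Integral(a/cos(a), a)


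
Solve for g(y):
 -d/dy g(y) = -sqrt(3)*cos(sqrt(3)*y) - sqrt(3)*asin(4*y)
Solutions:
 g(y) = C1 + sqrt(3)*(y*asin(4*y) + sqrt(1 - 16*y^2)/4) + sin(sqrt(3)*y)


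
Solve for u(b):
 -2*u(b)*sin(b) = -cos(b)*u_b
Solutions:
 u(b) = C1/cos(b)^2


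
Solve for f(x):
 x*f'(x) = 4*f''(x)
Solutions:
 f(x) = C1 + C2*erfi(sqrt(2)*x/4)


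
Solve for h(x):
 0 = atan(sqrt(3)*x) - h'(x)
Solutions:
 h(x) = C1 + x*atan(sqrt(3)*x) - sqrt(3)*log(3*x^2 + 1)/6


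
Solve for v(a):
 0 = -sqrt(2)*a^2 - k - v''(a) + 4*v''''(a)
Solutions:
 v(a) = C1 + C2*a + C3*exp(-a/2) + C4*exp(a/2) - sqrt(2)*a^4/12 + a^2*(-k/2 - 4*sqrt(2))


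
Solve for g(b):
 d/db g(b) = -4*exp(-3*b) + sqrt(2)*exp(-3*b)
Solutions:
 g(b) = C1 - sqrt(2)*exp(-3*b)/3 + 4*exp(-3*b)/3


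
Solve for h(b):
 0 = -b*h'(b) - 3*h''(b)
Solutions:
 h(b) = C1 + C2*erf(sqrt(6)*b/6)


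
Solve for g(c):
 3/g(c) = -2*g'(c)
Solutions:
 g(c) = -sqrt(C1 - 3*c)
 g(c) = sqrt(C1 - 3*c)


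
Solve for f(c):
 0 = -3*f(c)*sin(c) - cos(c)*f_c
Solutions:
 f(c) = C1*cos(c)^3


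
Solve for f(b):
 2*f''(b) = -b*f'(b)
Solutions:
 f(b) = C1 + C2*erf(b/2)


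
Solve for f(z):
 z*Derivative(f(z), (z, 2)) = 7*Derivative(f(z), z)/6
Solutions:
 f(z) = C1 + C2*z^(13/6)


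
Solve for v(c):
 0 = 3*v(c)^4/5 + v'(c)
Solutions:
 v(c) = 5^(1/3)*(1/(C1 + 9*c))^(1/3)
 v(c) = 5^(1/3)*(-3^(2/3) - 3*3^(1/6)*I)*(1/(C1 + 3*c))^(1/3)/6
 v(c) = 5^(1/3)*(-3^(2/3) + 3*3^(1/6)*I)*(1/(C1 + 3*c))^(1/3)/6


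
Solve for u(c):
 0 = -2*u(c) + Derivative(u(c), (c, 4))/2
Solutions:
 u(c) = C1*exp(-sqrt(2)*c) + C2*exp(sqrt(2)*c) + C3*sin(sqrt(2)*c) + C4*cos(sqrt(2)*c)


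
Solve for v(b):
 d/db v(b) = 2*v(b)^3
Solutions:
 v(b) = -sqrt(2)*sqrt(-1/(C1 + 2*b))/2
 v(b) = sqrt(2)*sqrt(-1/(C1 + 2*b))/2


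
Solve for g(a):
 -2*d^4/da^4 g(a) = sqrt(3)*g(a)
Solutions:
 g(a) = (C1*sin(2^(1/4)*3^(1/8)*a/2) + C2*cos(2^(1/4)*3^(1/8)*a/2))*exp(-2^(1/4)*3^(1/8)*a/2) + (C3*sin(2^(1/4)*3^(1/8)*a/2) + C4*cos(2^(1/4)*3^(1/8)*a/2))*exp(2^(1/4)*3^(1/8)*a/2)


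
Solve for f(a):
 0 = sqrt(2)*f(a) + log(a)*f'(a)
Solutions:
 f(a) = C1*exp(-sqrt(2)*li(a))


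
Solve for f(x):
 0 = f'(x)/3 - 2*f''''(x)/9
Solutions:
 f(x) = C1 + C4*exp(2^(2/3)*3^(1/3)*x/2) + (C2*sin(2^(2/3)*3^(5/6)*x/4) + C3*cos(2^(2/3)*3^(5/6)*x/4))*exp(-2^(2/3)*3^(1/3)*x/4)


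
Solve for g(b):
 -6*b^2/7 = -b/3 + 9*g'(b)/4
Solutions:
 g(b) = C1 - 8*b^3/63 + 2*b^2/27


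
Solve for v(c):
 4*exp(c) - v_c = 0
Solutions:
 v(c) = C1 + 4*exp(c)


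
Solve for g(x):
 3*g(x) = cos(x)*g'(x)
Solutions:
 g(x) = C1*(sin(x) + 1)^(3/2)/(sin(x) - 1)^(3/2)


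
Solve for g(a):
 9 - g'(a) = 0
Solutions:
 g(a) = C1 + 9*a


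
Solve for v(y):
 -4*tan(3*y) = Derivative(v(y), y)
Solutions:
 v(y) = C1 + 4*log(cos(3*y))/3


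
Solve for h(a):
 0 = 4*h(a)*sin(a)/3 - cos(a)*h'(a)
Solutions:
 h(a) = C1/cos(a)^(4/3)


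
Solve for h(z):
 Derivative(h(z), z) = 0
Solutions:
 h(z) = C1


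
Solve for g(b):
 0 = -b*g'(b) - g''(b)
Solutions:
 g(b) = C1 + C2*erf(sqrt(2)*b/2)


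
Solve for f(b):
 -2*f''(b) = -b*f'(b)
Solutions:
 f(b) = C1 + C2*erfi(b/2)


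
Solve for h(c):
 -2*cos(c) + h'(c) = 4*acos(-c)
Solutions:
 h(c) = C1 + 4*c*acos(-c) + 4*sqrt(1 - c^2) + 2*sin(c)


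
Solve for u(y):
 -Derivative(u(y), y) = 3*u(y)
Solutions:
 u(y) = C1*exp(-3*y)


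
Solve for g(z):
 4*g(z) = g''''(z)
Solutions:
 g(z) = C1*exp(-sqrt(2)*z) + C2*exp(sqrt(2)*z) + C3*sin(sqrt(2)*z) + C4*cos(sqrt(2)*z)


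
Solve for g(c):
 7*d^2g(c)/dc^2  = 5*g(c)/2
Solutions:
 g(c) = C1*exp(-sqrt(70)*c/14) + C2*exp(sqrt(70)*c/14)


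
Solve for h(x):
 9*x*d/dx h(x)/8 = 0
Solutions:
 h(x) = C1


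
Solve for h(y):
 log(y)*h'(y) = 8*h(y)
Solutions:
 h(y) = C1*exp(8*li(y))


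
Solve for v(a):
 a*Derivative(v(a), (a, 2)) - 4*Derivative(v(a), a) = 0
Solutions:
 v(a) = C1 + C2*a^5


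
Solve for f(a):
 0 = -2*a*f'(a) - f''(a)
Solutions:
 f(a) = C1 + C2*erf(a)


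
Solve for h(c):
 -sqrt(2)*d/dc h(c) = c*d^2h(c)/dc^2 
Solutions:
 h(c) = C1 + C2*c^(1 - sqrt(2))


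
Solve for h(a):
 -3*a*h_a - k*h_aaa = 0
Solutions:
 h(a) = C1 + Integral(C2*airyai(3^(1/3)*a*(-1/k)^(1/3)) + C3*airybi(3^(1/3)*a*(-1/k)^(1/3)), a)


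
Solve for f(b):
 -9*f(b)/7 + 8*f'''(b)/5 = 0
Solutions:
 f(b) = C3*exp(45^(1/3)*7^(2/3)*b/14) + (C1*sin(3*3^(1/6)*5^(1/3)*7^(2/3)*b/28) + C2*cos(3*3^(1/6)*5^(1/3)*7^(2/3)*b/28))*exp(-45^(1/3)*7^(2/3)*b/28)


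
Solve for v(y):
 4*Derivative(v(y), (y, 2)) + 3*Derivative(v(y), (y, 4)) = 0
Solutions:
 v(y) = C1 + C2*y + C3*sin(2*sqrt(3)*y/3) + C4*cos(2*sqrt(3)*y/3)


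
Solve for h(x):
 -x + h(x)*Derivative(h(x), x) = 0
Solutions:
 h(x) = -sqrt(C1 + x^2)
 h(x) = sqrt(C1 + x^2)


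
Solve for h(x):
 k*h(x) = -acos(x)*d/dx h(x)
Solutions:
 h(x) = C1*exp(-k*Integral(1/acos(x), x))


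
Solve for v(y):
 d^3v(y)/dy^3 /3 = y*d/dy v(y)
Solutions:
 v(y) = C1 + Integral(C2*airyai(3^(1/3)*y) + C3*airybi(3^(1/3)*y), y)


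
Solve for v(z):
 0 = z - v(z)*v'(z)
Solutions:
 v(z) = -sqrt(C1 + z^2)
 v(z) = sqrt(C1 + z^2)


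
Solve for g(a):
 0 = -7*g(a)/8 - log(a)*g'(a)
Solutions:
 g(a) = C1*exp(-7*li(a)/8)


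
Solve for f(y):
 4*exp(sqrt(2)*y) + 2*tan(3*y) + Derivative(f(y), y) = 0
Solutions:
 f(y) = C1 - 2*sqrt(2)*exp(sqrt(2)*y) + 2*log(cos(3*y))/3


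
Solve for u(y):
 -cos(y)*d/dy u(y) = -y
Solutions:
 u(y) = C1 + Integral(y/cos(y), y)


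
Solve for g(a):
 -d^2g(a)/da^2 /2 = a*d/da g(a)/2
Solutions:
 g(a) = C1 + C2*erf(sqrt(2)*a/2)


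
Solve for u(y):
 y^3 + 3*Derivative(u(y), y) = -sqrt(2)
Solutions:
 u(y) = C1 - y^4/12 - sqrt(2)*y/3


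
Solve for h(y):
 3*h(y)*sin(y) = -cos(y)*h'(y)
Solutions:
 h(y) = C1*cos(y)^3


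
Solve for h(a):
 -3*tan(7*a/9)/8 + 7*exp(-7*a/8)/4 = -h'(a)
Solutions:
 h(a) = C1 + 27*log(tan(7*a/9)^2 + 1)/112 + 2*exp(-7*a/8)


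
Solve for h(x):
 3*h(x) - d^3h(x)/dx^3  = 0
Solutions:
 h(x) = C3*exp(3^(1/3)*x) + (C1*sin(3^(5/6)*x/2) + C2*cos(3^(5/6)*x/2))*exp(-3^(1/3)*x/2)


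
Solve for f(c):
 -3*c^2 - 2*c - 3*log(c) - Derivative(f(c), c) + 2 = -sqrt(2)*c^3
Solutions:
 f(c) = C1 + sqrt(2)*c^4/4 - c^3 - c^2 - 3*c*log(c) + 5*c


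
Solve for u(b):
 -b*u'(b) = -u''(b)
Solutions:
 u(b) = C1 + C2*erfi(sqrt(2)*b/2)


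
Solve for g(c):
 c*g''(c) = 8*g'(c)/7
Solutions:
 g(c) = C1 + C2*c^(15/7)


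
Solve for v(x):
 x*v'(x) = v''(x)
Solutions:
 v(x) = C1 + C2*erfi(sqrt(2)*x/2)


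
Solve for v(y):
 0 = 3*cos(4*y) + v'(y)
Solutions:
 v(y) = C1 - 3*sin(4*y)/4


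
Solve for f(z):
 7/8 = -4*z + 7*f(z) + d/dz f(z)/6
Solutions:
 f(z) = C1*exp(-42*z) + 4*z/7 + 131/1176


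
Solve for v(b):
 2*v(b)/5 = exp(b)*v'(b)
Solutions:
 v(b) = C1*exp(-2*exp(-b)/5)


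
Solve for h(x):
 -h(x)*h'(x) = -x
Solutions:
 h(x) = -sqrt(C1 + x^2)
 h(x) = sqrt(C1 + x^2)


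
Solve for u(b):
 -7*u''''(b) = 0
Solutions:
 u(b) = C1 + C2*b + C3*b^2 + C4*b^3


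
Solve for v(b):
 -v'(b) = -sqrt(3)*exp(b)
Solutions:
 v(b) = C1 + sqrt(3)*exp(b)


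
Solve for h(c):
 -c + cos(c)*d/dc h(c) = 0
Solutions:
 h(c) = C1 + Integral(c/cos(c), c)


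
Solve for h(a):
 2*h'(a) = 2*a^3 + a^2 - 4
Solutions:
 h(a) = C1 + a^4/4 + a^3/6 - 2*a


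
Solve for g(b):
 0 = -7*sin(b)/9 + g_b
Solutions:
 g(b) = C1 - 7*cos(b)/9


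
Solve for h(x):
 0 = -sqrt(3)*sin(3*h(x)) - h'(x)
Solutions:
 h(x) = -acos((-C1 - exp(6*sqrt(3)*x))/(C1 - exp(6*sqrt(3)*x)))/3 + 2*pi/3
 h(x) = acos((-C1 - exp(6*sqrt(3)*x))/(C1 - exp(6*sqrt(3)*x)))/3


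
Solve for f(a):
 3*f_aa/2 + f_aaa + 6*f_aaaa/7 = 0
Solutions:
 f(a) = C1 + C2*a + (C3*sin(sqrt(203)*a/12) + C4*cos(sqrt(203)*a/12))*exp(-7*a/12)


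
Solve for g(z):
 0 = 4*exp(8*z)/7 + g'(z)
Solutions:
 g(z) = C1 - exp(8*z)/14


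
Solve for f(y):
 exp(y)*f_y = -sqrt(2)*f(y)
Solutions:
 f(y) = C1*exp(sqrt(2)*exp(-y))


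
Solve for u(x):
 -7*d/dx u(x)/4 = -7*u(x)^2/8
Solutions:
 u(x) = -2/(C1 + x)


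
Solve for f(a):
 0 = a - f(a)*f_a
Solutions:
 f(a) = -sqrt(C1 + a^2)
 f(a) = sqrt(C1 + a^2)


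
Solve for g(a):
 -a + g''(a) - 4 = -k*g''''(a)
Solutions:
 g(a) = C1 + C2*a + C3*exp(-a*sqrt(-1/k)) + C4*exp(a*sqrt(-1/k)) + a^3/6 + 2*a^2


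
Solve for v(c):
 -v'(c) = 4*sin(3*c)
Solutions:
 v(c) = C1 + 4*cos(3*c)/3


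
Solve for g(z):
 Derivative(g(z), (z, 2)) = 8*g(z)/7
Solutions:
 g(z) = C1*exp(-2*sqrt(14)*z/7) + C2*exp(2*sqrt(14)*z/7)


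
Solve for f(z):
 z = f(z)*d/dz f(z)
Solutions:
 f(z) = -sqrt(C1 + z^2)
 f(z) = sqrt(C1 + z^2)


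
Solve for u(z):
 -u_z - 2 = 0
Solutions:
 u(z) = C1 - 2*z


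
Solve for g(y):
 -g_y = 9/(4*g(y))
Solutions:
 g(y) = -sqrt(C1 - 18*y)/2
 g(y) = sqrt(C1 - 18*y)/2


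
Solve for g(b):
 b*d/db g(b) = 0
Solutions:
 g(b) = C1


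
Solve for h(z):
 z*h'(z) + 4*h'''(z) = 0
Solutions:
 h(z) = C1 + Integral(C2*airyai(-2^(1/3)*z/2) + C3*airybi(-2^(1/3)*z/2), z)


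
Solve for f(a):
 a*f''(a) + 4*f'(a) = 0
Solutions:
 f(a) = C1 + C2/a^3


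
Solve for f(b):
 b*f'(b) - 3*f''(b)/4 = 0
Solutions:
 f(b) = C1 + C2*erfi(sqrt(6)*b/3)


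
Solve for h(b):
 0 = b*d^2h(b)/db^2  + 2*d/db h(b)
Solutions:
 h(b) = C1 + C2/b


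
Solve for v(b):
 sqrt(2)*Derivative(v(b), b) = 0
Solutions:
 v(b) = C1


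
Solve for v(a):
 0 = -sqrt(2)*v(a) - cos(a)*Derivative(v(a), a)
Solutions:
 v(a) = C1*(sin(a) - 1)^(sqrt(2)/2)/(sin(a) + 1)^(sqrt(2)/2)


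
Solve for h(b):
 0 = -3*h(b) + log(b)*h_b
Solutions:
 h(b) = C1*exp(3*li(b))


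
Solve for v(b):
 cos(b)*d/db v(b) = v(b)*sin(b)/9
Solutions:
 v(b) = C1/cos(b)^(1/9)


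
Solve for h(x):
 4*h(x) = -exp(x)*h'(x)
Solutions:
 h(x) = C1*exp(4*exp(-x))


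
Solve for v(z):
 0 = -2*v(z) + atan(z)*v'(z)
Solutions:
 v(z) = C1*exp(2*Integral(1/atan(z), z))


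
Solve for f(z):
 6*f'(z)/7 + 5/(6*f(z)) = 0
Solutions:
 f(z) = -sqrt(C1 - 70*z)/6
 f(z) = sqrt(C1 - 70*z)/6


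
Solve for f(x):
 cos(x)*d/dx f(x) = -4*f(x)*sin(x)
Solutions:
 f(x) = C1*cos(x)^4


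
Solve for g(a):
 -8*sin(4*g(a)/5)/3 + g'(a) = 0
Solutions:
 -8*a/3 + 5*log(cos(4*g(a)/5) - 1)/8 - 5*log(cos(4*g(a)/5) + 1)/8 = C1


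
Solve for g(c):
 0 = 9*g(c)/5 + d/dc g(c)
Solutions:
 g(c) = C1*exp(-9*c/5)


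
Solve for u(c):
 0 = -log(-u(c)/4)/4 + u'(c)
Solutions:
 -4*Integral(1/(log(-_y) - 2*log(2)), (_y, u(c))) = C1 - c


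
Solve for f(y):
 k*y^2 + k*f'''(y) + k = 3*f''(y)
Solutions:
 f(y) = C1 + C2*y + C3*exp(3*y/k) + k^2*y^3/27 + k*y^4/36 + k*y^2*(2*k^2 + 9)/54


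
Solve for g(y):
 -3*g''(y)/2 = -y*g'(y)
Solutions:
 g(y) = C1 + C2*erfi(sqrt(3)*y/3)


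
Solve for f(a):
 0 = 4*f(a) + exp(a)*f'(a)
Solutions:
 f(a) = C1*exp(4*exp(-a))


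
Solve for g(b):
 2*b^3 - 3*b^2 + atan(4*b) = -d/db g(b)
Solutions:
 g(b) = C1 - b^4/2 + b^3 - b*atan(4*b) + log(16*b^2 + 1)/8


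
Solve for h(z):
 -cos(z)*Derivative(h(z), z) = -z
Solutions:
 h(z) = C1 + Integral(z/cos(z), z)


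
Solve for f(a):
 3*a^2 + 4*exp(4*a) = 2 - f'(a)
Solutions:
 f(a) = C1 - a^3 + 2*a - exp(4*a)


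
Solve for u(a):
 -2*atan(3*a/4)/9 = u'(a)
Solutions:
 u(a) = C1 - 2*a*atan(3*a/4)/9 + 4*log(9*a^2 + 16)/27


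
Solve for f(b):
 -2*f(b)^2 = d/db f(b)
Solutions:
 f(b) = 1/(C1 + 2*b)


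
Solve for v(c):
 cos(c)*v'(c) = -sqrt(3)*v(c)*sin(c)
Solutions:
 v(c) = C1*cos(c)^(sqrt(3))


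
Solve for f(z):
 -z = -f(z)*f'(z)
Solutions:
 f(z) = -sqrt(C1 + z^2)
 f(z) = sqrt(C1 + z^2)


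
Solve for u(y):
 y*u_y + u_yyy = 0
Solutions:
 u(y) = C1 + Integral(C2*airyai(-y) + C3*airybi(-y), y)


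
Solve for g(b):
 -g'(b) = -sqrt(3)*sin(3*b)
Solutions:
 g(b) = C1 - sqrt(3)*cos(3*b)/3


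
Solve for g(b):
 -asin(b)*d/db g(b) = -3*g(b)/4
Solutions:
 g(b) = C1*exp(3*Integral(1/asin(b), b)/4)


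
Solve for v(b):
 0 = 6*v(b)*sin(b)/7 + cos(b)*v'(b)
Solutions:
 v(b) = C1*cos(b)^(6/7)


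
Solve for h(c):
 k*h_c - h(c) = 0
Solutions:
 h(c) = C1*exp(c/k)


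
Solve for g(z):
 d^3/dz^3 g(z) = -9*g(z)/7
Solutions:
 g(z) = C3*exp(-21^(2/3)*z/7) + (C1*sin(3*3^(1/6)*7^(2/3)*z/14) + C2*cos(3*3^(1/6)*7^(2/3)*z/14))*exp(21^(2/3)*z/14)


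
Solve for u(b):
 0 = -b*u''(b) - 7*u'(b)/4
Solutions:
 u(b) = C1 + C2/b^(3/4)


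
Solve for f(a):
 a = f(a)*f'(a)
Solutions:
 f(a) = -sqrt(C1 + a^2)
 f(a) = sqrt(C1 + a^2)


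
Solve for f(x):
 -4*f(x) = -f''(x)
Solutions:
 f(x) = C1*exp(-2*x) + C2*exp(2*x)


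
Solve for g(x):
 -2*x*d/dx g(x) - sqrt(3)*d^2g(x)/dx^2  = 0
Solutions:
 g(x) = C1 + C2*erf(3^(3/4)*x/3)


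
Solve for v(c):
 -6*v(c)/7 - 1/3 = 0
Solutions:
 v(c) = -7/18


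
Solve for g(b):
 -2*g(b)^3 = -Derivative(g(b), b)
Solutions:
 g(b) = -sqrt(2)*sqrt(-1/(C1 + 2*b))/2
 g(b) = sqrt(2)*sqrt(-1/(C1 + 2*b))/2


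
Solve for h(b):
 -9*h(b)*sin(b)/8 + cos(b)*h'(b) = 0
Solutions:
 h(b) = C1/cos(b)^(9/8)


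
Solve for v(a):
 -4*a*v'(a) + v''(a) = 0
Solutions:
 v(a) = C1 + C2*erfi(sqrt(2)*a)


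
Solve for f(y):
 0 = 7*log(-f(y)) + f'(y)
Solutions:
 -li(-f(y)) = C1 - 7*y


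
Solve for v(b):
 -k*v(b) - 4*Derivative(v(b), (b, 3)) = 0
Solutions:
 v(b) = C1*exp(2^(1/3)*b*(-k)^(1/3)/2) + C2*exp(2^(1/3)*b*(-k)^(1/3)*(-1 + sqrt(3)*I)/4) + C3*exp(-2^(1/3)*b*(-k)^(1/3)*(1 + sqrt(3)*I)/4)


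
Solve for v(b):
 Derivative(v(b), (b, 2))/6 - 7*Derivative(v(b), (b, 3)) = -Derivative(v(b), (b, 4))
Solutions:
 v(b) = C1 + C2*b + C3*exp(b*(21 - sqrt(435))/6) + C4*exp(b*(sqrt(435) + 21)/6)


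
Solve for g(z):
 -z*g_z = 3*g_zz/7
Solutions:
 g(z) = C1 + C2*erf(sqrt(42)*z/6)


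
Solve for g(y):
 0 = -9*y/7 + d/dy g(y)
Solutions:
 g(y) = C1 + 9*y^2/14


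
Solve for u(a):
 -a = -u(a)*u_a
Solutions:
 u(a) = -sqrt(C1 + a^2)
 u(a) = sqrt(C1 + a^2)


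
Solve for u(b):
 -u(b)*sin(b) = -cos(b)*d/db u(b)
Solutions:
 u(b) = C1/cos(b)


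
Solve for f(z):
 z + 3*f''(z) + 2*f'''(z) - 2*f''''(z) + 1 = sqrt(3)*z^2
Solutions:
 f(z) = C1 + C2*z + C3*exp(z*(1 - sqrt(7))/2) + C4*exp(z*(1 + sqrt(7))/2) + sqrt(3)*z^4/36 + z^3*(-4*sqrt(3) - 3)/54 + z^2*(-3 + 20*sqrt(3))/54


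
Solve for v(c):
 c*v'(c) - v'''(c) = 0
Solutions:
 v(c) = C1 + Integral(C2*airyai(c) + C3*airybi(c), c)


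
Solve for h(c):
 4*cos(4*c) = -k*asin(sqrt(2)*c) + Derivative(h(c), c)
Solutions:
 h(c) = C1 + k*(c*asin(sqrt(2)*c) + sqrt(2)*sqrt(1 - 2*c^2)/2) + sin(4*c)


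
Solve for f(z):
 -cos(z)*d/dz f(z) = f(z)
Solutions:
 f(z) = C1*sqrt(sin(z) - 1)/sqrt(sin(z) + 1)


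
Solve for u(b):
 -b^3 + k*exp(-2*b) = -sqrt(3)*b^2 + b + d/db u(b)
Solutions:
 u(b) = C1 - b^4/4 + sqrt(3)*b^3/3 - b^2/2 - k*exp(-2*b)/2


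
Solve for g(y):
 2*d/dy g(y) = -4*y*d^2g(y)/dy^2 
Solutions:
 g(y) = C1 + C2*sqrt(y)


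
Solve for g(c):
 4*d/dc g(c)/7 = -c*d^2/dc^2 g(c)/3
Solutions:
 g(c) = C1 + C2/c^(5/7)


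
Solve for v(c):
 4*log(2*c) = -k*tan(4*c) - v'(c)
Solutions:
 v(c) = C1 - 4*c*log(c) - 4*c*log(2) + 4*c + k*log(cos(4*c))/4


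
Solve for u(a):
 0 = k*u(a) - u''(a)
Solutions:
 u(a) = C1*exp(-a*sqrt(k)) + C2*exp(a*sqrt(k))


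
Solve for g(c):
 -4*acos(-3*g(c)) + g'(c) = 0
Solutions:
 Integral(1/acos(-3*_y), (_y, g(c))) = C1 + 4*c


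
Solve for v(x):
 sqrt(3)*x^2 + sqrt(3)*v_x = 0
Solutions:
 v(x) = C1 - x^3/3


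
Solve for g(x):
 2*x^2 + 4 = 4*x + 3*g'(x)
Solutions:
 g(x) = C1 + 2*x^3/9 - 2*x^2/3 + 4*x/3


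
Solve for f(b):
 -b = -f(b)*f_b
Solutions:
 f(b) = -sqrt(C1 + b^2)
 f(b) = sqrt(C1 + b^2)


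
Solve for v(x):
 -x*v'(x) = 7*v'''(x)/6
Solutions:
 v(x) = C1 + Integral(C2*airyai(-6^(1/3)*7^(2/3)*x/7) + C3*airybi(-6^(1/3)*7^(2/3)*x/7), x)


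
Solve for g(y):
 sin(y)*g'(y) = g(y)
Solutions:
 g(y) = C1*sqrt(cos(y) - 1)/sqrt(cos(y) + 1)


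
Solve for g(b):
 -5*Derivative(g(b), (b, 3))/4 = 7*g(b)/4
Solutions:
 g(b) = C3*exp(-5^(2/3)*7^(1/3)*b/5) + (C1*sin(sqrt(3)*5^(2/3)*7^(1/3)*b/10) + C2*cos(sqrt(3)*5^(2/3)*7^(1/3)*b/10))*exp(5^(2/3)*7^(1/3)*b/10)


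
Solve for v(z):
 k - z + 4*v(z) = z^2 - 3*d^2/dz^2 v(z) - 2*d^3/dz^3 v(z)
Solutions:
 v(z) = C3*exp(-2*z) - k/4 + z^2/4 + z/4 + (C1*sin(sqrt(15)*z/4) + C2*cos(sqrt(15)*z/4))*exp(z/4) - 3/8


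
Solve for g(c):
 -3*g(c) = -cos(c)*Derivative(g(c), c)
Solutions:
 g(c) = C1*(sin(c) + 1)^(3/2)/(sin(c) - 1)^(3/2)


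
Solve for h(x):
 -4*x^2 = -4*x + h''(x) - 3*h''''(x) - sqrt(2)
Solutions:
 h(x) = C1 + C2*x + C3*exp(-sqrt(3)*x/3) + C4*exp(sqrt(3)*x/3) - x^4/3 + 2*x^3/3 + x^2*(-12 + sqrt(2)/2)


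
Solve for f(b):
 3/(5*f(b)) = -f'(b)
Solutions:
 f(b) = -sqrt(C1 - 30*b)/5
 f(b) = sqrt(C1 - 30*b)/5


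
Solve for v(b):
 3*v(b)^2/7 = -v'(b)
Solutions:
 v(b) = 7/(C1 + 3*b)


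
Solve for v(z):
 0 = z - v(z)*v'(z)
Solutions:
 v(z) = -sqrt(C1 + z^2)
 v(z) = sqrt(C1 + z^2)


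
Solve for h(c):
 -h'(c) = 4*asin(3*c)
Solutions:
 h(c) = C1 - 4*c*asin(3*c) - 4*sqrt(1 - 9*c^2)/3


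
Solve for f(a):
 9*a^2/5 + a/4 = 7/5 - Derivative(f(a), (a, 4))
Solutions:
 f(a) = C1 + C2*a + C3*a^2 + C4*a^3 - a^6/200 - a^5/480 + 7*a^4/120


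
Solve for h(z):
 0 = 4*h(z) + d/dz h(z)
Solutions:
 h(z) = C1*exp(-4*z)


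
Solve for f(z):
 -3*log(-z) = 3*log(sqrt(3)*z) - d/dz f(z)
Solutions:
 f(z) = C1 + 6*z*log(z) + z*(-6 + 3*log(3)/2 + 3*I*pi)


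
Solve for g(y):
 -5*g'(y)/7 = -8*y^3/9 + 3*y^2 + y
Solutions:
 g(y) = C1 + 14*y^4/45 - 7*y^3/5 - 7*y^2/10


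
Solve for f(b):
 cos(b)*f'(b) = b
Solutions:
 f(b) = C1 + Integral(b/cos(b), b)


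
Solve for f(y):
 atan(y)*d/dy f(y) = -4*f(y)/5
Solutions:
 f(y) = C1*exp(-4*Integral(1/atan(y), y)/5)


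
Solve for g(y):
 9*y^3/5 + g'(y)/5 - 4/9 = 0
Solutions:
 g(y) = C1 - 9*y^4/4 + 20*y/9


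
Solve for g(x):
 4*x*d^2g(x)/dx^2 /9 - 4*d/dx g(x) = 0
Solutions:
 g(x) = C1 + C2*x^10


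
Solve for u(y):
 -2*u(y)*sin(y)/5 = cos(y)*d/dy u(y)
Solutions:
 u(y) = C1*cos(y)^(2/5)


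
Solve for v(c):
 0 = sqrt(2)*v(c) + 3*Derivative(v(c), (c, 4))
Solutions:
 v(c) = (C1*sin(2^(5/8)*3^(3/4)*c/6) + C2*cos(2^(5/8)*3^(3/4)*c/6))*exp(-2^(5/8)*3^(3/4)*c/6) + (C3*sin(2^(5/8)*3^(3/4)*c/6) + C4*cos(2^(5/8)*3^(3/4)*c/6))*exp(2^(5/8)*3^(3/4)*c/6)


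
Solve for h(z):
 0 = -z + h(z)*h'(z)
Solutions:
 h(z) = -sqrt(C1 + z^2)
 h(z) = sqrt(C1 + z^2)


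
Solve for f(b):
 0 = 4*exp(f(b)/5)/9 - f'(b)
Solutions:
 f(b) = 5*log(-1/(C1 + 4*b)) + 5*log(45)


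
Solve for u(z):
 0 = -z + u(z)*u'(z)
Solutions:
 u(z) = -sqrt(C1 + z^2)
 u(z) = sqrt(C1 + z^2)


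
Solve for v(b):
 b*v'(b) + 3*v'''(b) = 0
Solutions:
 v(b) = C1 + Integral(C2*airyai(-3^(2/3)*b/3) + C3*airybi(-3^(2/3)*b/3), b)


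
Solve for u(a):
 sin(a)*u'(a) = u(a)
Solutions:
 u(a) = C1*sqrt(cos(a) - 1)/sqrt(cos(a) + 1)
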